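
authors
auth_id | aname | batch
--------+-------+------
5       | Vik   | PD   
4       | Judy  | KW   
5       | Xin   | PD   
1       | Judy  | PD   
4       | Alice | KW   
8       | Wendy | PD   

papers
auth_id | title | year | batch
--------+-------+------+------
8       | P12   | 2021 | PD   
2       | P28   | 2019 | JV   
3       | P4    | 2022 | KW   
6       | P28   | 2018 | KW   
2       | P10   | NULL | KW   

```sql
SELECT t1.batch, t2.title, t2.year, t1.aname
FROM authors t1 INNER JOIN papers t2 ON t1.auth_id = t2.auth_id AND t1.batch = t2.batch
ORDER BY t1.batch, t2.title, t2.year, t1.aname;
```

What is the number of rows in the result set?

INNER JOIN keeps only pairs where the ON condition holds.
Matching on t1.auth_id = t2.auth_id AND t1.batch = t2.batch.
Matched pairs: 1.
Total: 1 rows.

1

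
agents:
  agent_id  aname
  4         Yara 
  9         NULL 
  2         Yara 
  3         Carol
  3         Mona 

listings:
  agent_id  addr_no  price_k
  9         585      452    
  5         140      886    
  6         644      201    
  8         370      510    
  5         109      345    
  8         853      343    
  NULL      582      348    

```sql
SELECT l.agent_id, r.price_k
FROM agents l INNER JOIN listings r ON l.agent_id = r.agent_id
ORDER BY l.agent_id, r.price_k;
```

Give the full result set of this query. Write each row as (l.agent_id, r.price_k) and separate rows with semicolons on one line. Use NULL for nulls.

(9, 452)

INNER JOIN keeps only pairs where the ON condition holds.
Matching on l.agent_id = r.agent_id. A NULL in a compared column never satisfies the condition.
Matched pairs: 1.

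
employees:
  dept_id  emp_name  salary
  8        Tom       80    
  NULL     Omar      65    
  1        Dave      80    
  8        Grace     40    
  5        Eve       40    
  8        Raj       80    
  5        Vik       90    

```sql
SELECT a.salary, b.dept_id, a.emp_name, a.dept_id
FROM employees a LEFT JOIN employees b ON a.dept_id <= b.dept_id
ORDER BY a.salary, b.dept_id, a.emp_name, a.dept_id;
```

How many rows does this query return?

26

LEFT JOIN keeps every row from `employees a`; unmatched rows get NULL for `employees b`'s columns.
Matching on a.dept_id <= b.dept_id. A NULL in a compared column never satisfies the condition.
Matched pairs: 25; unmatched a rows kept: 1.
Total: 25 matched + 1 padded = 26 rows.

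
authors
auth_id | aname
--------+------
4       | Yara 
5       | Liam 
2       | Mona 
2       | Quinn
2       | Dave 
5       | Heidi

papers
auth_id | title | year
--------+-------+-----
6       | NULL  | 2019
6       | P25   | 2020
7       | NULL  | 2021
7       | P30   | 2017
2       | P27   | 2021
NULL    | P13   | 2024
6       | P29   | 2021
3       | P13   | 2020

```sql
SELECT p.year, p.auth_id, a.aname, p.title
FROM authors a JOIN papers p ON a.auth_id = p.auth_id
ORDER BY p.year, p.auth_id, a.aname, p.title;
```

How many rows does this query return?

3

INNER JOIN keeps only pairs where the ON condition holds.
Matching on a.auth_id = p.auth_id. A NULL in a compared column never satisfies the condition.
- a[0] auth_id=4 → no match; dropped.
- a[1] auth_id=5 → no match; dropped.
- a[2] auth_id=2 → 1 match(es) in p → 1 row(s).
- a[3] auth_id=2 → 1 match(es) in p → 1 row(s).
- a[4] auth_id=2 → 1 match(es) in p → 1 row(s).
- a[5] auth_id=5 → no match; dropped.
Total: 3 rows.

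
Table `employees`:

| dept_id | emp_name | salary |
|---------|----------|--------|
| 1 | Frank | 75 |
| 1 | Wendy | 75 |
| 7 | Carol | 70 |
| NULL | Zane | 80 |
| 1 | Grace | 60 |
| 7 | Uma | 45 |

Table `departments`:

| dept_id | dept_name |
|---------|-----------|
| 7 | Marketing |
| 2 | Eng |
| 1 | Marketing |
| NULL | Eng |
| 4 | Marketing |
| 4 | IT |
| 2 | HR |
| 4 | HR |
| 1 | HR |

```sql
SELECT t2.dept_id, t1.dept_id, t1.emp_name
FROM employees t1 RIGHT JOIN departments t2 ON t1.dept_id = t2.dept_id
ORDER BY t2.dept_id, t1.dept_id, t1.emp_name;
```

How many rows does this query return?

RIGHT JOIN keeps every row from `departments`; unmatched rows get NULL for `employees`'s columns.
Matching on t1.dept_id = t2.dept_id. A NULL in a compared column never satisfies the condition.
- t1[0] dept_id=1 → 2 match(es) in t2 → 2 row(s).
- t1[1] dept_id=1 → 2 match(es) in t2 → 2 row(s).
- t1[2] dept_id=7 → 1 match(es) in t2 → 1 row(s).
- t1[3] dept_id=NULL → no match.
- t1[4] dept_id=1 → 2 match(es) in t2 → 2 row(s).
- t1[5] dept_id=7 → 1 match(es) in t2 → 1 row(s).
- plus 6 unmatched t2 row(s), each kept with NULL t1 columns.
Total: 8 matched + 6 padded = 14 rows.

14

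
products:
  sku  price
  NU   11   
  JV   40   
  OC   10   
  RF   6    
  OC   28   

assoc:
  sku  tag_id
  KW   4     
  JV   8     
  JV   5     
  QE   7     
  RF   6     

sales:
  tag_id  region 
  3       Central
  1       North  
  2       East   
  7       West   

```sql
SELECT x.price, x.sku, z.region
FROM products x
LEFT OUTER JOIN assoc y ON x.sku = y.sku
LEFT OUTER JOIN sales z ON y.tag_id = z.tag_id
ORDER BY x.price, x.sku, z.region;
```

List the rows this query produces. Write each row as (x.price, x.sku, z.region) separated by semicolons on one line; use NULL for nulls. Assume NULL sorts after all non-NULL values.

Joins associate left-to-right: products LEFT JOIN assoc on sku gives 6 intermediate row(s).
Then LEFT JOIN `sales z` on tag_id: each of those 6 rows is kept; rows whose y.tag_id has no match in z get NULL for z's columns.

(6, RF, NULL); (10, OC, NULL); (11, NU, NULL); (28, OC, NULL); (40, JV, NULL); (40, JV, NULL)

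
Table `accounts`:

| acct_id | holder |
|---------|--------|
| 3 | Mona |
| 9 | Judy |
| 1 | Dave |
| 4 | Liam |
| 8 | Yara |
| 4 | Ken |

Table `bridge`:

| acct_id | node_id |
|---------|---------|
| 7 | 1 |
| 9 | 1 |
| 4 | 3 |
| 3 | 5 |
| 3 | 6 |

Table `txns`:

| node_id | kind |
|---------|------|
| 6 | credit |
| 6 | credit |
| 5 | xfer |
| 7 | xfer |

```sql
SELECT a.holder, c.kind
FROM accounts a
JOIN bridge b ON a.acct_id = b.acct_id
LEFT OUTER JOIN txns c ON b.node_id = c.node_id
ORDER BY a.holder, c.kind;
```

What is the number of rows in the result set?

Evaluate left to right. First `accounts a INNER JOIN bridge b` on acct_id: 5 row(s).
Then LEFT JOIN `txns c` on node_id: each of those 5 rows is kept; rows whose b.node_id has no match in c get NULL for c's columns.
Result: 6 row(s).

6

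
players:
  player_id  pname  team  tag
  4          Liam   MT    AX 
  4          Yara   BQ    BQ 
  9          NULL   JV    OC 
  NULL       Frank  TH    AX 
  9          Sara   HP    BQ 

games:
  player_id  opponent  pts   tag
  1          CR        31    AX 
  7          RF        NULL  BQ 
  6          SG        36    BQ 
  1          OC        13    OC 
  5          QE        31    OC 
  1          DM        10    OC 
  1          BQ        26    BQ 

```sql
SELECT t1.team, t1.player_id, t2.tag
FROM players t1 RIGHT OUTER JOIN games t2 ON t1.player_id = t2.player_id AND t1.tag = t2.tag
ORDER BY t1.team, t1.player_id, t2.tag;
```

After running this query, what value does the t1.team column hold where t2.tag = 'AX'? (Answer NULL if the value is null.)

NULL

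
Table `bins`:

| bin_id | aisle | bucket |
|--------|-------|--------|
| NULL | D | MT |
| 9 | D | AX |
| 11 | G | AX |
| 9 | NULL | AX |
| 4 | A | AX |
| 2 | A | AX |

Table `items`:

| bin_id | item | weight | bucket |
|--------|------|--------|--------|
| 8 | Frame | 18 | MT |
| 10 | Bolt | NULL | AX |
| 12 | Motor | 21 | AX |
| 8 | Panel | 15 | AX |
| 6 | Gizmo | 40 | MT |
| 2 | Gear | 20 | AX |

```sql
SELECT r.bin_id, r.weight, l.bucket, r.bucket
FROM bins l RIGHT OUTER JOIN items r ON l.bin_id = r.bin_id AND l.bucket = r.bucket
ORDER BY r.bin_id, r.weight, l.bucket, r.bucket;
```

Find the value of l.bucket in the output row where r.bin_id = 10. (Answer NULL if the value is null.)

NULL

RIGHT JOIN keeps every row from `items`; unmatched rows get NULL for `bins`'s columns.
Matching on l.bin_id = r.bin_id AND l.bucket = r.bucket. A NULL in a compared column never satisfies the condition.
Matched pairs: 1; unmatched r rows kept: 5.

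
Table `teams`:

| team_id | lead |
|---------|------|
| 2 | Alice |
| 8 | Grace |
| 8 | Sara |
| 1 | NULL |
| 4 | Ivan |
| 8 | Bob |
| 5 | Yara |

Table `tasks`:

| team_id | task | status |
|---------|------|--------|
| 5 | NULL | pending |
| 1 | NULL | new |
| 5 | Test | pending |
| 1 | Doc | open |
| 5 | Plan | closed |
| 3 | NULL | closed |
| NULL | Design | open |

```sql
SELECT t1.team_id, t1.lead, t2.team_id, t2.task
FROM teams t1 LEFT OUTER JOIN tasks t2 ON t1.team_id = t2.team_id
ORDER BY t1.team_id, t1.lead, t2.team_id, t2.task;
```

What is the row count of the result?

LEFT JOIN keeps every row from `teams`; unmatched rows get NULL for `tasks`'s columns.
Matching on t1.team_id = t2.team_id. A NULL in a compared column never satisfies the condition.
- t1 (team_id=2) has no partner → padded with NULL.
- t1 (team_id=8) has no partner → padded with NULL.
- t1 (team_id=8) has no partner → padded with NULL.
- t1 (team_id=1) pairs with 2 row(s) of t2.
- t1 (team_id=4) has no partner → padded with NULL.
- t1 (team_id=8) has no partner → padded with NULL.
- t1 (team_id=5) pairs with 3 row(s) of t2.
Total: 5 matched + 5 padded = 10 rows.

10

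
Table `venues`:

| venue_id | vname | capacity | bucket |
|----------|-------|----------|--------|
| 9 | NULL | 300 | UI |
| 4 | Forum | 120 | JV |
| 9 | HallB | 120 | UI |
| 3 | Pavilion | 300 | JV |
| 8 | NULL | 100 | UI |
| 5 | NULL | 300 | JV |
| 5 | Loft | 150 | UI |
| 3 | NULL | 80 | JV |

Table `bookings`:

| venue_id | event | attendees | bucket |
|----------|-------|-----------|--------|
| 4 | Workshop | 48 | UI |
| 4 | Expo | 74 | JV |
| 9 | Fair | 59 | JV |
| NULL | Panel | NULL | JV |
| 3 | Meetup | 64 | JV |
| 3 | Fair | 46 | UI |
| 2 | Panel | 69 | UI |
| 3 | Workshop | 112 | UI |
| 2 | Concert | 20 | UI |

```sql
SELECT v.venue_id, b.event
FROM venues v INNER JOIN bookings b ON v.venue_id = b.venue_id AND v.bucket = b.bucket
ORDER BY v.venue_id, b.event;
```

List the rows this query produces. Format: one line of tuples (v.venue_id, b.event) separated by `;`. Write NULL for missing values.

INNER JOIN keeps only pairs where the ON condition holds.
Matching on v.venue_id = b.venue_id AND v.bucket = b.bucket. A NULL in a compared column never satisfies the condition.
Matched pairs: 3.

(3, Meetup); (3, Meetup); (4, Expo)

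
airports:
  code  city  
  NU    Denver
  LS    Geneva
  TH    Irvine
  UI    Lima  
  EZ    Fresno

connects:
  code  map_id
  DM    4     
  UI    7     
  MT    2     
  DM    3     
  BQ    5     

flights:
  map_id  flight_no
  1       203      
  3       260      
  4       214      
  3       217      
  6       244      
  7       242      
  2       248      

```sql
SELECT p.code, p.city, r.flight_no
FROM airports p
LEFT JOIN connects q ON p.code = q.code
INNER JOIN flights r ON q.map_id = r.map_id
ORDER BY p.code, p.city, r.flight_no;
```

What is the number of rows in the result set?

1

Joins associate left-to-right: airports LEFT JOIN connects on code gives 5 intermediate row(s).
Then INNER JOIN `flights r` on map_id: keep only rows whose q.map_id appears in r.
Result: 1 row(s).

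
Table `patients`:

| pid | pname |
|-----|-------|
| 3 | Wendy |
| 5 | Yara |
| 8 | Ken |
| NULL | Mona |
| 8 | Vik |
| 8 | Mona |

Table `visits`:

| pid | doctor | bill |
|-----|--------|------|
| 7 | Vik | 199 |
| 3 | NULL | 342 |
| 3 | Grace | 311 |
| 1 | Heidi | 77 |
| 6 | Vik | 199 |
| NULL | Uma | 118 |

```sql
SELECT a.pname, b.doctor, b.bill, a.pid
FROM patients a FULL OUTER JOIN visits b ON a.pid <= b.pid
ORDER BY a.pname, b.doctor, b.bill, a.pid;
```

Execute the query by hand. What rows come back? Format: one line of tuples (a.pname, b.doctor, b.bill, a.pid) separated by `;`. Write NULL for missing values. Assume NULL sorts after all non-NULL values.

FULL OUTER JOIN keeps every row from both sides; unmatched rows get NULL for the other side's columns.
Matching on a.pid <= b.pid. A NULL in a compared column never satisfies the condition.
- a row (pid=3): matches 4 b row(s) → 4 output row(s).
- a row (pid=5): matches 2 b row(s) → 2 output row(s).
- a row (pid=8): no match → kept, b columns NULL.
- a row (pid=NULL): no match → kept, b columns NULL.
- a row (pid=8): no match → kept, b columns NULL.
- a row (pid=8): no match → kept, b columns NULL.
- 2 row(s) from b found no a partner → padded with NULL.

(Ken, NULL, NULL, 8); (Mona, NULL, NULL, 8); (Mona, NULL, NULL, NULL); (Vik, NULL, NULL, 8); (Wendy, Grace, 311, 3); (Wendy, Vik, 199, 3); (Wendy, Vik, 199, 3); (Wendy, NULL, 342, 3); (Yara, Vik, 199, 5); (Yara, Vik, 199, 5); (NULL, Heidi, 77, NULL); (NULL, Uma, 118, NULL)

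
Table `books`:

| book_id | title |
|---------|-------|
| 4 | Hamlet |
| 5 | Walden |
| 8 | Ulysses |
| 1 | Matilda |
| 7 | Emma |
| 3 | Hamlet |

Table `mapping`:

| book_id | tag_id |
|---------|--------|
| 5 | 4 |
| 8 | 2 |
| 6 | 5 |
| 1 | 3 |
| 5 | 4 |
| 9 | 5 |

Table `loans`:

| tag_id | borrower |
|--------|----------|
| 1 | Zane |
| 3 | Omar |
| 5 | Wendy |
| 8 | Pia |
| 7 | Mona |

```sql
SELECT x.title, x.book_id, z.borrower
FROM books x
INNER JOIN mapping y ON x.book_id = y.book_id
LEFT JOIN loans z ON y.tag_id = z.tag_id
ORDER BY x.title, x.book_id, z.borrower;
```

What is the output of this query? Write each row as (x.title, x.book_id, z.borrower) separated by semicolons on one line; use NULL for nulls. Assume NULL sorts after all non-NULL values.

Evaluate left to right. First `books x INNER JOIN mapping y` on book_id: 4 row(s).
Then LEFT JOIN `loans z` on tag_id: each of those 4 rows is kept; rows whose y.tag_id has no match in z get NULL for z's columns.

(Matilda, 1, Omar); (Ulysses, 8, NULL); (Walden, 5, NULL); (Walden, 5, NULL)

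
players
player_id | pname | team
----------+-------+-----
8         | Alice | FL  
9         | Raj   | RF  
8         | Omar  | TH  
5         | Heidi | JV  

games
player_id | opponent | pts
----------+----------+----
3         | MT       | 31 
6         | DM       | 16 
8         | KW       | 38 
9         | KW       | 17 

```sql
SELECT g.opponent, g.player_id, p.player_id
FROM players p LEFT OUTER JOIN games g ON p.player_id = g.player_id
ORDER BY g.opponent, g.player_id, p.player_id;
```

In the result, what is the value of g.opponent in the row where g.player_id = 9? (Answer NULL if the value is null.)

LEFT JOIN keeps every row from `players`; unmatched rows get NULL for `games`'s columns.
Matching on p.player_id = g.player_id.
Matched pairs: 3; unmatched p rows kept: 1.

KW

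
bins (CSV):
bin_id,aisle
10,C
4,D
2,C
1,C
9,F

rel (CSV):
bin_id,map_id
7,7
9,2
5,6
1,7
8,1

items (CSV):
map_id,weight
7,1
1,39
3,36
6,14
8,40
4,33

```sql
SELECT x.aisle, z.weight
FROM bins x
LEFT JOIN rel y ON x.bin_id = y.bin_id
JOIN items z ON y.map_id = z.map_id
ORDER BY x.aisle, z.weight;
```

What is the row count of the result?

1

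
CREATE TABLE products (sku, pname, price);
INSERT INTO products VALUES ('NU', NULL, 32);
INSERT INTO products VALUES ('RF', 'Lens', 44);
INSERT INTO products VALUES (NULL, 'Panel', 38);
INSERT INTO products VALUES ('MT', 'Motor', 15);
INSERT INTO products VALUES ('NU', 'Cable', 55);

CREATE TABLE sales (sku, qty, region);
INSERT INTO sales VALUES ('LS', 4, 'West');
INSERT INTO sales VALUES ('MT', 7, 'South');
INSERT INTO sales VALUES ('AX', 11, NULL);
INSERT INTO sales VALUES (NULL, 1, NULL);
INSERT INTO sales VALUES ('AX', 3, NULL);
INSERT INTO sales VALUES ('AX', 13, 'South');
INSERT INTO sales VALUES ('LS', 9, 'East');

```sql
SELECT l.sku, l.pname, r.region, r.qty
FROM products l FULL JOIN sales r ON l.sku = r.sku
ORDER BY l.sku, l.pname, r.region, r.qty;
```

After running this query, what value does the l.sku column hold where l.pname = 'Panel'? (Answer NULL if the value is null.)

FULL OUTER JOIN keeps every row from both sides; unmatched rows get NULL for the other side's columns.
Matching on l.sku = r.sku. A NULL in a compared column never satisfies the condition.
- l row (sku=NU): no match → kept, r columns NULL.
- l row (sku=RF): no match → kept, r columns NULL.
- l row (sku=NULL): no match → kept, r columns NULL.
- l row (sku=MT): matches 1 r row(s) → 1 output row(s).
- l row (sku=NU): no match → kept, r columns NULL.
- plus 6 unmatched r row(s), each kept with NULL l columns.

NULL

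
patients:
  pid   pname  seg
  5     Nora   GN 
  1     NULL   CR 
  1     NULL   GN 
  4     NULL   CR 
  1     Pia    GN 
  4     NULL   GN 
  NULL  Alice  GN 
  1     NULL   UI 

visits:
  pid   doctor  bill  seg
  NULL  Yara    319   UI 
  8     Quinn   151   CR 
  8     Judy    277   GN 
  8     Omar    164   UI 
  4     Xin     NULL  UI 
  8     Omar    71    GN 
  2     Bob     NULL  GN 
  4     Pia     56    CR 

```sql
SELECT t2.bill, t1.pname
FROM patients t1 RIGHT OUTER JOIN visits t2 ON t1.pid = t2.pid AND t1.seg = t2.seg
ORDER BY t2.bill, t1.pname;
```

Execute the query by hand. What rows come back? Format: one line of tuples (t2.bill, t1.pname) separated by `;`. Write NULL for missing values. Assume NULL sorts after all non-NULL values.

(56, NULL); (71, NULL); (151, NULL); (164, NULL); (277, NULL); (319, NULL); (NULL, NULL); (NULL, NULL)

RIGHT JOIN keeps every row from `visits`; unmatched rows get NULL for `patients`'s columns.
Matching on t1.pid = t2.pid AND t1.seg = t2.seg. A NULL in a compared column never satisfies the condition.
- t1 row (pid=5, seg=GN): no match.
- t1 row (pid=1, seg=CR): no match.
- t1 row (pid=1, seg=GN): no match.
- t1 row (pid=4, seg=CR): matches 1 t2 row(s) → 1 output row(s).
- t1 row (pid=1, seg=GN): no match.
- t1 row (pid=4, seg=GN): no match.
- t1 row (pid=NULL, seg=GN): no match.
- t1 row (pid=1, seg=UI): no match.
- plus 7 unmatched t2 row(s), each kept with NULL t1 columns.
After projecting and ordering:
t2.bill | t1.pname
56 | NULL
71 | NULL
151 | NULL
164 | NULL
277 | NULL
319 | NULL
NULL | NULL
NULL | NULL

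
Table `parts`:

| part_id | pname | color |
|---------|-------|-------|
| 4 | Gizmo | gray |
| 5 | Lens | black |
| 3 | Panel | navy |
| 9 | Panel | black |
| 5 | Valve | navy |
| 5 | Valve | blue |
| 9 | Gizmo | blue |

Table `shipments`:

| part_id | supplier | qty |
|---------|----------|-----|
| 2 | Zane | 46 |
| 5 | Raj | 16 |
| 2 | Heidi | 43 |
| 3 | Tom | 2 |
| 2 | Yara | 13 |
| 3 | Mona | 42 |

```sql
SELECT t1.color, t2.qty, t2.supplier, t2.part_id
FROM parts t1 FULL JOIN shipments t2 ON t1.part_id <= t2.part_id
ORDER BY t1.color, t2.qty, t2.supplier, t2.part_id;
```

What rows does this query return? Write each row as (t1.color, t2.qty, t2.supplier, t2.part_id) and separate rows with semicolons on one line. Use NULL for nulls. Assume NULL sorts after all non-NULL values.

(black, 16, Raj, 5); (black, NULL, NULL, NULL); (blue, 16, Raj, 5); (blue, NULL, NULL, NULL); (gray, 16, Raj, 5); (navy, 2, Tom, 3); (navy, 16, Raj, 5); (navy, 16, Raj, 5); (navy, 42, Mona, 3); (NULL, 13, Yara, 2); (NULL, 43, Heidi, 2); (NULL, 46, Zane, 2)

FULL OUTER JOIN keeps every row from both sides; unmatched rows get NULL for the other side's columns.
Matching on t1.part_id <= t2.part_id.
Matched pairs: 7; unmatched t1 rows kept: 2; unmatched t2 rows kept: 3.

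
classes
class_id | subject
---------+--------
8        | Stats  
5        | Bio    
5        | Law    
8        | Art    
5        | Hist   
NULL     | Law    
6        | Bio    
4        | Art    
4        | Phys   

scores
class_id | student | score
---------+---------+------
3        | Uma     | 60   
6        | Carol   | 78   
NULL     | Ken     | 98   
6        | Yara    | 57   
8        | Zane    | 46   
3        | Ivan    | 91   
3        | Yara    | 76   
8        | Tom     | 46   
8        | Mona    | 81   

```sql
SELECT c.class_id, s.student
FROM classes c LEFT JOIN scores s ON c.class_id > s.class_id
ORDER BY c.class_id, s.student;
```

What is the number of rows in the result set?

LEFT JOIN keeps every row from `classes`; unmatched rows get NULL for `scores`'s columns.
Matching on c.class_id > s.class_id. A NULL in a compared column never satisfies the condition.
- class_id=8: 5 matching s row(s), so 5 row(s) emitted.
- class_id=5: 3 matching s row(s), so 3 row(s) emitted.
- class_id=5: 3 matching s row(s), so 3 row(s) emitted.
- class_id=8: 5 matching s row(s), so 5 row(s) emitted.
- class_id=5: 3 matching s row(s), so 3 row(s) emitted.
- class_id=NULL: no s row matches, row kept with s columns NULL.
- class_id=6: 3 matching s row(s), so 3 row(s) emitted.
- class_id=4: 3 matching s row(s), so 3 row(s) emitted.
- class_id=4: 3 matching s row(s), so 3 row(s) emitted.
Total: 28 matched + 1 padded = 29 rows.

29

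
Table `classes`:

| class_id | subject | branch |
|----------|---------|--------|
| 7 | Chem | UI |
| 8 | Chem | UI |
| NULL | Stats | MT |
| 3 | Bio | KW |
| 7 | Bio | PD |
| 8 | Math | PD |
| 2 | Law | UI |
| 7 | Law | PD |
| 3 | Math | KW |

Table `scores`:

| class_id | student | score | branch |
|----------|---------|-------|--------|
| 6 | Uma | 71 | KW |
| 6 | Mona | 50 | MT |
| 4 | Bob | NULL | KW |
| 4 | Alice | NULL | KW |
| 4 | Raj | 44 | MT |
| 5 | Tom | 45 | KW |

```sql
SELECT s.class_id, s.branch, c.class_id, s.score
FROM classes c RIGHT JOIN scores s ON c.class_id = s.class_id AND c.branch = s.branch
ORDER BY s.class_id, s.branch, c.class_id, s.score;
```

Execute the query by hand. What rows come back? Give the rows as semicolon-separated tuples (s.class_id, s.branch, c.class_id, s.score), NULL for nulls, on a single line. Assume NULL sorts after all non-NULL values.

RIGHT JOIN keeps every row from `scores`; unmatched rows get NULL for `classes`'s columns.
Matching on c.class_id = s.class_id AND c.branch = s.branch. A NULL in a compared column never satisfies the condition.
- c (class_id=7, branch=UI) has no partner in s.
- c (class_id=8, branch=UI) has no partner in s.
- c (class_id=NULL, branch=MT) has no partner in s.
- c (class_id=3, branch=KW) has no partner in s.
- c (class_id=7, branch=PD) has no partner in s.
- c (class_id=8, branch=PD) has no partner in s.
- c (class_id=2, branch=UI) has no partner in s.
- c (class_id=7, branch=PD) has no partner in s.
- c (class_id=3, branch=KW) has no partner in s.
- plus 6 unmatched s row(s), each kept with NULL c columns.
After projecting and ordering:
s.class_id | s.branch | c.class_id | s.score
4 | KW | NULL | NULL
4 | KW | NULL | NULL
4 | MT | NULL | 44
5 | KW | NULL | 45
6 | KW | NULL | 71
6 | MT | NULL | 50

(4, KW, NULL, NULL); (4, KW, NULL, NULL); (4, MT, NULL, 44); (5, KW, NULL, 45); (6, KW, NULL, 71); (6, MT, NULL, 50)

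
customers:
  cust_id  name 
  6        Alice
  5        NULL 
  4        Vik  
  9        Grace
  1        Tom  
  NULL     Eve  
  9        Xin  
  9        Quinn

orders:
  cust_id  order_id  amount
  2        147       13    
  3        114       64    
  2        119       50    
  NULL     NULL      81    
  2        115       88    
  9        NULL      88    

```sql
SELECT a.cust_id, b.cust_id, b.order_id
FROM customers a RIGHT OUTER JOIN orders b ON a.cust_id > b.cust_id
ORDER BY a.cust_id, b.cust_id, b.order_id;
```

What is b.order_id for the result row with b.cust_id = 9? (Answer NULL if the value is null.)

NULL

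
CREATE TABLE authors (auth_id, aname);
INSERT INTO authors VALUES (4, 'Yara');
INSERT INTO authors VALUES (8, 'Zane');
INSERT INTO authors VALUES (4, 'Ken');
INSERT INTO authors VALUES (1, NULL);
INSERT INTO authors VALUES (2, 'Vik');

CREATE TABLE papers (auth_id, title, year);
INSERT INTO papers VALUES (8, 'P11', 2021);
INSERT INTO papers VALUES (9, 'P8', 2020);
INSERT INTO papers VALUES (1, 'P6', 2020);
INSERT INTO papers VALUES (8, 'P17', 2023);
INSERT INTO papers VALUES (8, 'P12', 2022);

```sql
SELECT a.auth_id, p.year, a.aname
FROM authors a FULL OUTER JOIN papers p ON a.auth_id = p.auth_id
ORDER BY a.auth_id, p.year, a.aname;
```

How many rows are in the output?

FULL OUTER JOIN keeps every row from both sides; unmatched rows get NULL for the other side's columns.
Matching on a.auth_id = p.auth_id.
- a (auth_id=4) has no partner → padded with NULL.
- a (auth_id=8) pairs with 3 row(s) of p.
- a (auth_id=4) has no partner → padded with NULL.
- a (auth_id=1) pairs with 1 row(s) of p.
- a (auth_id=2) has no partner → padded with NULL.
- 1 p row(s) had no a match → kept, a columns NULL.
Total: 4 matched + 4 padded = 8 rows.

8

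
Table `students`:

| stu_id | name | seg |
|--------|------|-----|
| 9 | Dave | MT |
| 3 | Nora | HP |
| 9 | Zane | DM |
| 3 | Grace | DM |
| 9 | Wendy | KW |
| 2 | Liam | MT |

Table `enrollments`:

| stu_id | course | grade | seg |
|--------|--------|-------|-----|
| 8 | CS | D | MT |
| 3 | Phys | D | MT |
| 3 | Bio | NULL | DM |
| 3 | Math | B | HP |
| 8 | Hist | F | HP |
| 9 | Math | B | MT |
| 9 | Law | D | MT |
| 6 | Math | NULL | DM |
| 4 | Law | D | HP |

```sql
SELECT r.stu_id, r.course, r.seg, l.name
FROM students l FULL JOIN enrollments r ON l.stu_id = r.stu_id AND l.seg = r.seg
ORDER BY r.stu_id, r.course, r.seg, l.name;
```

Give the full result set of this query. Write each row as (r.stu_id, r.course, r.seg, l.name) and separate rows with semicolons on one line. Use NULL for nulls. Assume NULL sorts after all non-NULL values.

(3, Bio, DM, Grace); (3, Math, HP, Nora); (3, Phys, MT, NULL); (4, Law, HP, NULL); (6, Math, DM, NULL); (8, CS, MT, NULL); (8, Hist, HP, NULL); (9, Law, MT, Dave); (9, Math, MT, Dave); (NULL, NULL, NULL, Liam); (NULL, NULL, NULL, Wendy); (NULL, NULL, NULL, Zane)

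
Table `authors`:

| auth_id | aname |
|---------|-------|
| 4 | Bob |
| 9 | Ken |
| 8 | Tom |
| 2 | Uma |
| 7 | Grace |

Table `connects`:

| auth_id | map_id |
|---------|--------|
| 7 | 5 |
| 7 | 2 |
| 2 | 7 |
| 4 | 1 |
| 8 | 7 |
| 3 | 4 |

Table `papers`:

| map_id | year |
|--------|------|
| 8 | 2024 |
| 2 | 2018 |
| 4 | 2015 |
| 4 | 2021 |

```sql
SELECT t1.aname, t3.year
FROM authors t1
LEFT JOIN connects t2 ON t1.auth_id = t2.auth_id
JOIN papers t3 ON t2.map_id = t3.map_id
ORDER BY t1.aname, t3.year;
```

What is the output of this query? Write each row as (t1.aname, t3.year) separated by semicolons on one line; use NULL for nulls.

Evaluate left to right. First `authors t1 LEFT JOIN connects t2` on auth_id: 6 row(s).
Then INNER JOIN `papers t3` on map_id: keep only rows whose t2.map_id appears in t3.

(Grace, 2018)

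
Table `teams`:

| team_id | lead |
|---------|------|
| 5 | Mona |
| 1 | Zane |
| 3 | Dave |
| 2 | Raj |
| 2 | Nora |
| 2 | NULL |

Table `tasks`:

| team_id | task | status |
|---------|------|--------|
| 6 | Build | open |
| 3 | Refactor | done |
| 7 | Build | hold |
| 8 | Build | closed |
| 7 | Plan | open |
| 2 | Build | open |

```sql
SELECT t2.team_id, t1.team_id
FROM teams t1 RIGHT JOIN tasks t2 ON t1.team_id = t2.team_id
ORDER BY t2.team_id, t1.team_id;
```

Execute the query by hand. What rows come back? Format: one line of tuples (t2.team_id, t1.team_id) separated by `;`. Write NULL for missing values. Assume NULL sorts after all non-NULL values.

(2, 2); (2, 2); (2, 2); (3, 3); (6, NULL); (7, NULL); (7, NULL); (8, NULL)

RIGHT JOIN keeps every row from `tasks`; unmatched rows get NULL for `teams`'s columns.
Matching on t1.team_id = t2.team_id.
- t1 row (team_id=5): no match.
- t1 row (team_id=1): no match.
- t1 row (team_id=3): matches 1 t2 row(s) → 1 output row(s).
- t1 row (team_id=2): matches 1 t2 row(s) → 1 output row(s).
- t1 row (team_id=2): matches 1 t2 row(s) → 1 output row(s).
- t1 row (team_id=2): matches 1 t2 row(s) → 1 output row(s).
- 4 t2 row(s) had no t1 match → kept, t1 columns NULL.
After projecting and ordering:
t2.team_id | t1.team_id
2 | 2
2 | 2
2 | 2
3 | 3
6 | NULL
7 | NULL
7 | NULL
8 | NULL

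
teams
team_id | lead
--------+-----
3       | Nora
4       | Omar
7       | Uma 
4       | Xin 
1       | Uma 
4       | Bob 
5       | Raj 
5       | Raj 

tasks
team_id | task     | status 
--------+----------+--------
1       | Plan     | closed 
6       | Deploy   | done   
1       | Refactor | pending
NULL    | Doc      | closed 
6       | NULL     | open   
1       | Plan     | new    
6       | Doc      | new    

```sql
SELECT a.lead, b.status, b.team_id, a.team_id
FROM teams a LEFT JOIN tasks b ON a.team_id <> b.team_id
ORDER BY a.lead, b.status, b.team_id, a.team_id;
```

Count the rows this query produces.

45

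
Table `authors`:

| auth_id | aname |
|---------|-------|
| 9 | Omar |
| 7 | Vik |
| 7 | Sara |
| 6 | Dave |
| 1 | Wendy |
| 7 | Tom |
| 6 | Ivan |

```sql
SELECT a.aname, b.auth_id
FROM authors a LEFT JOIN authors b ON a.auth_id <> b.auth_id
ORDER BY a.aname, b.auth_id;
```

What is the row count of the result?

34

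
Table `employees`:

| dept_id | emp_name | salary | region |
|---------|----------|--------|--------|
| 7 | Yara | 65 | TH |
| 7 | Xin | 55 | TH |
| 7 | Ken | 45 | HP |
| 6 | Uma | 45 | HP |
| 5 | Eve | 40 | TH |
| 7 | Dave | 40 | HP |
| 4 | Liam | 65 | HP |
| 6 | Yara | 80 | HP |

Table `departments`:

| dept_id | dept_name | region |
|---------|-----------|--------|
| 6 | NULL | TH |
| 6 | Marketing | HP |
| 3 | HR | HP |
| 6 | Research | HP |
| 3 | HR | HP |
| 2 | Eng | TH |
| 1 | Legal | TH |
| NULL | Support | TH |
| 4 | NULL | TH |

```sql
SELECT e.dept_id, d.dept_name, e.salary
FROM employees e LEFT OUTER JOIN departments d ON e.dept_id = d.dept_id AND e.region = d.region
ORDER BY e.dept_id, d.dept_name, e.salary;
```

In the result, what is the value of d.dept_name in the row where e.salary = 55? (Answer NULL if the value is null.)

NULL

LEFT JOIN keeps every row from `employees`; unmatched rows get NULL for `departments`'s columns.
Matching on e.dept_id = d.dept_id AND e.region = d.region. A NULL in a compared column never satisfies the condition.
- e (dept_id=7, region=TH) has no partner → padded with NULL.
- e (dept_id=7, region=TH) has no partner → padded with NULL.
- e (dept_id=7, region=HP) has no partner → padded with NULL.
- e (dept_id=6, region=HP) pairs with 2 row(s) of d.
- e (dept_id=5, region=TH) has no partner → padded with NULL.
- e (dept_id=7, region=HP) has no partner → padded with NULL.
- e (dept_id=4, region=HP) has no partner → padded with NULL.
- e (dept_id=6, region=HP) pairs with 2 row(s) of d.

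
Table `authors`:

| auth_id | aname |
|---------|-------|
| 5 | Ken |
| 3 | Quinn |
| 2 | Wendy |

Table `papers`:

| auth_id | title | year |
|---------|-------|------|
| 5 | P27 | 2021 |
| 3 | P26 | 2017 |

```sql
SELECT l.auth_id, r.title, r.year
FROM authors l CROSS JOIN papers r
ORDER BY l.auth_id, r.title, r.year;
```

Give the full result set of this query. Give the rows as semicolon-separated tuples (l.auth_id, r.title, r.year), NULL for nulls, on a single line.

(2, P26, 2017); (2, P27, 2021); (3, P26, 2017); (3, P27, 2021); (5, P26, 2017); (5, P27, 2021)

CROSS JOIN pairs every row of `authors` with every row of `papers`: 3 × 2 = 6 rows.
After projecting and ordering:
l.auth_id | r.title | r.year
2 | P26 | 2017
2 | P27 | 2021
3 | P26 | 2017
3 | P27 | 2021
5 | P26 | 2017
5 | P27 | 2021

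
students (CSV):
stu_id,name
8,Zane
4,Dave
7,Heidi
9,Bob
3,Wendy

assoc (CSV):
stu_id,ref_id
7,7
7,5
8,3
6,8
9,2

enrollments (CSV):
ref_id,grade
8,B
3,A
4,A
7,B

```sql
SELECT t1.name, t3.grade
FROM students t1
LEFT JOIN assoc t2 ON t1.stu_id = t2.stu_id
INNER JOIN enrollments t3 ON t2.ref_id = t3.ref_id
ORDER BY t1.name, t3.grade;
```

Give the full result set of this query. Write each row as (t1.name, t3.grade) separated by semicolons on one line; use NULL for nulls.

(Heidi, B); (Zane, A)

Evaluate left to right. First `students t1 LEFT JOIN assoc t2` on stu_id: 6 row(s).
Then INNER JOIN `enrollments t3` on ref_id: keep only rows whose t2.ref_id appears in t3.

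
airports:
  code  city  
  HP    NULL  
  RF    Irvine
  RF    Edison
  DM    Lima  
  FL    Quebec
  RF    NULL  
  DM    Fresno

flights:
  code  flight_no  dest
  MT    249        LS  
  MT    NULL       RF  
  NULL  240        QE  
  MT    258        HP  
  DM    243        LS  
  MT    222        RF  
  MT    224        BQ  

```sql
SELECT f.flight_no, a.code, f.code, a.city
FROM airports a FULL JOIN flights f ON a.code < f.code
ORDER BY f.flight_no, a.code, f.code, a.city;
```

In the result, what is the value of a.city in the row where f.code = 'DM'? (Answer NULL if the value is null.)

NULL

FULL OUTER JOIN keeps every row from both sides; unmatched rows get NULL for the other side's columns.
Matching on a.code < f.code. A NULL in a compared column never satisfies the condition.
- a[0] code=HP → 5 match(es) in f → 5 row(s).
- a[1] code=RF → no match; kept with NULLs on the f side.
- a[2] code=RF → no match; kept with NULLs on the f side.
- a[3] code=DM → 5 match(es) in f → 5 row(s).
- a[4] code=FL → 5 match(es) in f → 5 row(s).
- a[5] code=RF → no match; kept with NULLs on the f side.
- a[6] code=DM → 5 match(es) in f → 5 row(s).
- plus 2 unmatched f row(s), each kept with NULL a columns.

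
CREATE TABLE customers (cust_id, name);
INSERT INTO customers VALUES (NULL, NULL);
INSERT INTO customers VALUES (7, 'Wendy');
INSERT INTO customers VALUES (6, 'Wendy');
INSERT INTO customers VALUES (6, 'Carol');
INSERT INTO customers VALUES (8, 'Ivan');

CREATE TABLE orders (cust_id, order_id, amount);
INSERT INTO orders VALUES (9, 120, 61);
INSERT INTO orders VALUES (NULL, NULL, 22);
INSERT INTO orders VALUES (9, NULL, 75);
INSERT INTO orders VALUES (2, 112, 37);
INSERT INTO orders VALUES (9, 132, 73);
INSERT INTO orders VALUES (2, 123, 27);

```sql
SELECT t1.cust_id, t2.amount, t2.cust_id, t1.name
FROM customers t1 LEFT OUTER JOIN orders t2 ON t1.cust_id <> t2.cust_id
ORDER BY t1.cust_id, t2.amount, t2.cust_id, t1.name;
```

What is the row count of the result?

21

LEFT JOIN keeps every row from `customers`; unmatched rows get NULL for `orders`'s columns.
Matching on t1.cust_id <> t2.cust_id. A NULL in a compared column never satisfies the condition.
- cust_id=NULL: no t2 row matches, row kept with t2 columns NULL.
- cust_id=7: 5 matching t2 row(s), so 5 row(s) emitted.
- cust_id=6: 5 matching t2 row(s), so 5 row(s) emitted.
- cust_id=6: 5 matching t2 row(s), so 5 row(s) emitted.
- cust_id=8: 5 matching t2 row(s), so 5 row(s) emitted.
Total: 20 matched + 1 padded = 21 rows.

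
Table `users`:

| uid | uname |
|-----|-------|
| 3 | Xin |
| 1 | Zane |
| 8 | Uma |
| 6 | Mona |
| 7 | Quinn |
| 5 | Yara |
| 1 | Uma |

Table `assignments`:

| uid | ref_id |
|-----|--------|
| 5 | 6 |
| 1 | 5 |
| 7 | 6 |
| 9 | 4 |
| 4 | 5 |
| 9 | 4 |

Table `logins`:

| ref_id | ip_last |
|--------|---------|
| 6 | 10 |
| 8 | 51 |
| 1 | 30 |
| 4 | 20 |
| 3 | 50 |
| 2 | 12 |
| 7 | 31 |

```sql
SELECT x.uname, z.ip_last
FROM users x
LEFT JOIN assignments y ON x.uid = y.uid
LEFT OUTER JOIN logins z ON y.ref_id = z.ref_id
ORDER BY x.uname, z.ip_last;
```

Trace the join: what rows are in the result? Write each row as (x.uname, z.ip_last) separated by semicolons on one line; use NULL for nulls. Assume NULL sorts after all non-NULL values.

Joins associate left-to-right: users LEFT JOIN assignments on uid gives 7 intermediate row(s).
Then LEFT JOIN `logins z` on ref_id: each of those 7 rows is kept; rows whose y.ref_id has no match in z get NULL for z's columns.

(Mona, NULL); (Quinn, 10); (Uma, NULL); (Uma, NULL); (Xin, NULL); (Yara, 10); (Zane, NULL)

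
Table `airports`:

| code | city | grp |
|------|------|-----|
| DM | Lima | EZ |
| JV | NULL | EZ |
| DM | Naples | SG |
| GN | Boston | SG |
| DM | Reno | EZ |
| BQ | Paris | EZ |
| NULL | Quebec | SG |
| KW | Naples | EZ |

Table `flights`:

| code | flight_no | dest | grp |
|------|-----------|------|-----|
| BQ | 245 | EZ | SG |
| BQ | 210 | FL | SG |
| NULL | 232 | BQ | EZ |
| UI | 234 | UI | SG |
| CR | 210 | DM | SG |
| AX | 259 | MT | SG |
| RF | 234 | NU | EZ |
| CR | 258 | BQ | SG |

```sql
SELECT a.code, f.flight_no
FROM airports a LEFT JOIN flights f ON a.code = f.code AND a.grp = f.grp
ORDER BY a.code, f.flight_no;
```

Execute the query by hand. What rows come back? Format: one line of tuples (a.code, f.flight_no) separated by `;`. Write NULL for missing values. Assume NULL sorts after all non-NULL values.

LEFT JOIN keeps every row from `airports`; unmatched rows get NULL for `flights`'s columns.
Matching on a.code = f.code AND a.grp = f.grp. A NULL in a compared column never satisfies the condition.
- a[0] code=DM, grp=EZ → no match; kept with NULLs on the f side.
- a[1] code=JV, grp=EZ → no match; kept with NULLs on the f side.
- a[2] code=DM, grp=SG → no match; kept with NULLs on the f side.
- a[3] code=GN, grp=SG → no match; kept with NULLs on the f side.
- a[4] code=DM, grp=EZ → no match; kept with NULLs on the f side.
- a[5] code=BQ, grp=EZ → no match; kept with NULLs on the f side.
- a[6] code=NULL, grp=SG → no match; kept with NULLs on the f side.
- a[7] code=KW, grp=EZ → no match; kept with NULLs on the f side.
After projecting and ordering:
a.code | f.flight_no
BQ | NULL
DM | NULL
DM | NULL
DM | NULL
GN | NULL
JV | NULL
KW | NULL
NULL | NULL

(BQ, NULL); (DM, NULL); (DM, NULL); (DM, NULL); (GN, NULL); (JV, NULL); (KW, NULL); (NULL, NULL)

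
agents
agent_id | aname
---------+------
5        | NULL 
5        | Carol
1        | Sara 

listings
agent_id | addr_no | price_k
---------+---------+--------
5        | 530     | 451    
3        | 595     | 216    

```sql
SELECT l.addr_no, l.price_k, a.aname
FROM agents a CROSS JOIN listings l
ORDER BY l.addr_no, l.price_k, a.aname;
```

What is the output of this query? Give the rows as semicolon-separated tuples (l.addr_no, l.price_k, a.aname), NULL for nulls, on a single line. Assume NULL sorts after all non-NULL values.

(530, 451, Carol); (530, 451, Sara); (530, 451, NULL); (595, 216, Carol); (595, 216, Sara); (595, 216, NULL)

CROSS JOIN pairs every row of `agents` with every row of `listings`: 3 × 2 = 6 rows.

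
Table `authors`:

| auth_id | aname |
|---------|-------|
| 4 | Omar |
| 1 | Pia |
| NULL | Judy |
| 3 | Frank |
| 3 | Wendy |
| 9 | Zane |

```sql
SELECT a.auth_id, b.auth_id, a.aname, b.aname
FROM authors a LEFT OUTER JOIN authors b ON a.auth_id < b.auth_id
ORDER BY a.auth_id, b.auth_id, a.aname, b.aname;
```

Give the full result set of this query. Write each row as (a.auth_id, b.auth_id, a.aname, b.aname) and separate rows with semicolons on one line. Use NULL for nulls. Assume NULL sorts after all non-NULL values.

LEFT JOIN keeps every row from `authors a`; unmatched rows get NULL for `authors b`'s columns.
Matching on a.auth_id < b.auth_id. A NULL in a compared column never satisfies the condition.
- a (auth_id=4) pairs with 1 row(s) of b.
- a (auth_id=1) pairs with 4 row(s) of b.
- a (auth_id=NULL) has no partner → padded with NULL.
- a (auth_id=3) pairs with 2 row(s) of b.
- a (auth_id=3) pairs with 2 row(s) of b.
- a (auth_id=9) has no partner → padded with NULL.

(1, 3, Pia, Frank); (1, 3, Pia, Wendy); (1, 4, Pia, Omar); (1, 9, Pia, Zane); (3, 4, Frank, Omar); (3, 4, Wendy, Omar); (3, 9, Frank, Zane); (3, 9, Wendy, Zane); (4, 9, Omar, Zane); (9, NULL, Zane, NULL); (NULL, NULL, Judy, NULL)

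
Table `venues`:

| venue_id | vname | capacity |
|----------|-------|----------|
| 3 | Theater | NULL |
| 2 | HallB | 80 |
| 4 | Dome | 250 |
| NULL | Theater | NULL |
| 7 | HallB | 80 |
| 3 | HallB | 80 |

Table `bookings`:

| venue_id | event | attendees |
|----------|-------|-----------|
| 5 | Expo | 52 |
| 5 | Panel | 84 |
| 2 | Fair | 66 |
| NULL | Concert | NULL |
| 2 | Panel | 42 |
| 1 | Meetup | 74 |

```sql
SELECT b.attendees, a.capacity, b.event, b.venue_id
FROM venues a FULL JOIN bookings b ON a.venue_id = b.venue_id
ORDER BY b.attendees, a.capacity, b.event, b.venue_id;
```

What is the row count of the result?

FULL OUTER JOIN keeps every row from both sides; unmatched rows get NULL for the other side's columns.
Matching on a.venue_id = b.venue_id. A NULL in a compared column never satisfies the condition.
- venue_id=3: no b row matches, row kept with b columns NULL.
- venue_id=2: 2 matching b row(s), so 2 row(s) emitted.
- venue_id=4: no b row matches, row kept with b columns NULL.
- venue_id=NULL: no b row matches, row kept with b columns NULL.
- venue_id=7: no b row matches, row kept with b columns NULL.
- venue_id=3: no b row matches, row kept with b columns NULL.
- plus 4 unmatched b row(s), each kept with NULL a columns.
Total: 2 matched + 9 padded = 11 rows.

11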